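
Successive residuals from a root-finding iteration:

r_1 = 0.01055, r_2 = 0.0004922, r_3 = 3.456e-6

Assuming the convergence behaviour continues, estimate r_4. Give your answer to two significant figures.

1.1e-9

First estimate the order: p ≈ ln(r_3/r_2) / ln(r_2/r_1) = ln(3.456e-6/0.0004922)/ln(0.0004922/0.01055) = ln(0.00702154)/ln(0.046654) ≈ 1.6179.
Then r_4 ≈ r_3·(r_3/r_2)^p = 3.456e-6·(0.00702154)^1.6179 = 3.456e-6·0.000327901 ≈ 1.133e-09.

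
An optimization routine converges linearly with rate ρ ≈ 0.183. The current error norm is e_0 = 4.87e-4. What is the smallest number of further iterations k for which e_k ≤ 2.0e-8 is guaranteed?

After k steps, e_k ≈ 4.87e-4·0.183^k.
Need 0.183^k ≤ 2.0e-8/4.87e-4 = 4.10678e-05.
k ≥ ln(4.10678e-05)/ln(0.183) = -10.1003/-1.69827 = 5.947.
Smallest integer k = 6.

6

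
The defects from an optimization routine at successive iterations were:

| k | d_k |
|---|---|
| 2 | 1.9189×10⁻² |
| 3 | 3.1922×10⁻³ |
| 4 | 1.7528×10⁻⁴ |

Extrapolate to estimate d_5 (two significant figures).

First estimate the order: p ≈ ln(d_4/d_3) / ln(d_3/d_2) = ln(1.7528×10⁻⁴/3.1922×10⁻³)/ln(3.1922×10⁻³/1.9189×10⁻²) = ln(0.0549088)/ln(0.166356) ≈ 1.6180.
Then d_5 ≈ d_4·(d_4/d_3)^p = 1.7528×10⁻⁴·(0.0549088)^1.6180 = 1.7528×10⁻⁴·0.00913568 ≈ 1.601e-06.

1.6e-6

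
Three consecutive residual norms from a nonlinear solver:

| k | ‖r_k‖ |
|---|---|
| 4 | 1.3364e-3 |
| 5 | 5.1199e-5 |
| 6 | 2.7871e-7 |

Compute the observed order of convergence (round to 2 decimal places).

p ≈ ln(‖r_6‖/‖r_5‖) / ln(‖r_5‖/‖r_4‖)
  = ln(2.7871e-7/5.1199e-5) / ln(5.1199e-5/1.3364e-3)
  = ln(0.00544366) / ln(0.0383111)
  = -5.21330 / -3.26202 ≈ 1.59818

1.60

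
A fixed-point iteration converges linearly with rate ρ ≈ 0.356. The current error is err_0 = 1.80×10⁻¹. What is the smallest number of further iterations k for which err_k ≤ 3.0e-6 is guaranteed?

11

After k steps, err_k ≈ 1.80×10⁻¹·0.356^k.
Need 0.356^k ≤ 3.0e-6/1.80×10⁻¹ = 1.66667e-05.
k ≥ ln(1.66667e-05)/ln(0.356) = -11.0021/-1.03282 = 10.652.
Smallest integer k = 11.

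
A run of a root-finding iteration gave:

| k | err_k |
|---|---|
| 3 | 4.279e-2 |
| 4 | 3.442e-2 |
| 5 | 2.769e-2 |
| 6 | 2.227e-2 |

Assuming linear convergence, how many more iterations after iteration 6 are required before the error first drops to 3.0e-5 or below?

Rate ρ ≈ err_6/err_5 = 2.227e-2/2.769e-2 = 0.8043.
After j more steps, err_{6+j} ≈ 2.227e-2·ρ^j; need ρ^j ≤ 3.0e-5/2.227e-2 = 0.0013471.
j ≥ ln(0.0013471)/ln(0.8043) = -6.6098/-0.21778 = 30.351.
So 31 more iterations are needed.

31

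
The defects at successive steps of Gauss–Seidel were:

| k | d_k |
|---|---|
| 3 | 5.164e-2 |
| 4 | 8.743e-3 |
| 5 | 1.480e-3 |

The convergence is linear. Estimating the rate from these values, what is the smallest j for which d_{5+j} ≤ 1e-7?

6

Rate ρ ≈ d_5/d_4 = 1.480e-3/8.743e-3 = 0.1693.
After j more steps, d_{5+j} ≈ 1.480e-3·ρ^j; need ρ^j ≤ 1e-7/1.480e-3 = 6.75676e-05.
j ≥ ln(6.75676e-05)/ln(0.1693) = -9.6024/-1.77608 = 5.407.
So 6 more iterations are needed.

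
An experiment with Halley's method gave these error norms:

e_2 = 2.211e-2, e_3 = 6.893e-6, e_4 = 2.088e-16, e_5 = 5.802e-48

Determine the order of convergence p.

3

Consecutive ratios: e_5/e_4 = 5.802e-48/2.088e-16 = 2.77874e-32, e_4/e_3 = 2.088e-16/6.893e-6 = 3.02916e-11.
p ≈ ln(2.77874e-32)/ln(3.02916e-11) = -72.6607/-24.2202 ≈ 3.00.
So the convergence is cubic (order 3).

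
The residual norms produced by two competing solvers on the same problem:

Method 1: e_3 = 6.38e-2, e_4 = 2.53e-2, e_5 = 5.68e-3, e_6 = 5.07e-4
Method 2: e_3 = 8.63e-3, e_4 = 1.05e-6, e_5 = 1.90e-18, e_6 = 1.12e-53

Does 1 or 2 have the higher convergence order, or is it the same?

2

Method 1: p ≈ ln(5.07e-4/5.68e-3)/ln(5.68e-3/2.53e-2) ≈ 1.62.
Method 2: p ≈ ln(1.12e-53/1.90e-18)/ln(1.90e-18/1.05e-6) ≈ 3.00.
Method 2 has the higher order (≈3.0 vs ≈1.6).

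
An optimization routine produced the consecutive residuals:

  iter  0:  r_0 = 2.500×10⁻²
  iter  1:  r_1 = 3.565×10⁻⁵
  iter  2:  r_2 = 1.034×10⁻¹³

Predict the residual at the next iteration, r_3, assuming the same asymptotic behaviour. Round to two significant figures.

2.5e-39

First estimate the order: p ≈ ln(r_2/r_1) / ln(r_1/r_0) = ln(1.034×10⁻¹³/3.565×10⁻⁵)/ln(3.565×10⁻⁵/2.500×10⁻²) = ln(2.90042e-09)/ln(0.001426) ≈ 3.0000.
Then r_3 ≈ r_2·(r_2/r_1)^p = 1.034×10⁻¹³·(2.90042e-09)^3.0000 = 1.034×10⁻¹³·2.43996e-26 ≈ 2.523e-39.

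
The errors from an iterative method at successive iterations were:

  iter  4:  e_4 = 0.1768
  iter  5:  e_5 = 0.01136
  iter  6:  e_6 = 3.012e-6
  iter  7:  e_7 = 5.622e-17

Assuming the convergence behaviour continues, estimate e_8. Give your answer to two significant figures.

3.7e-49

First estimate the order: p ≈ ln(e_7/e_6) / ln(e_6/e_5) = ln(5.622e-17/3.012e-6)/ln(3.012e-6/0.01136) = ln(1.86653e-11)/ln(0.000265141) ≈ 2.9998.
Then e_8 ≈ e_7·(e_7/e_6)^p = 5.622e-17·(1.86653e-11)^2.9998 = 5.622e-17·6.53508e-33 ≈ 3.674e-49.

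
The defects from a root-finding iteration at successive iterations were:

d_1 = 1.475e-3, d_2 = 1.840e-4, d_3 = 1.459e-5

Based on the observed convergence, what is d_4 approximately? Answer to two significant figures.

6.7e-7

First estimate the order: p ≈ ln(d_3/d_2) / ln(d_2/d_1) = ln(1.459e-5/1.840e-4)/ln(1.840e-4/1.475e-3) = ln(0.0792935)/ln(0.124746) ≈ 1.2177.
Then d_4 ≈ d_3·(d_3/d_2)^p = 1.459e-5·(0.0792935)^1.2177 = 1.459e-5·0.0456669 ≈ 6.663e-07.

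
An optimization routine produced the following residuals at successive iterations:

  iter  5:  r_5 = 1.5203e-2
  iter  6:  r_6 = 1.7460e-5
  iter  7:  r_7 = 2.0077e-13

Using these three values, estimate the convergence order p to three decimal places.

p ≈ ln(r_7/r_6) / ln(r_6/r_5)
  = ln(2.0077e-13/1.7460e-5) / ln(1.7460e-5/1.5203e-2)
  = ln(1.14989e-08) / ln(0.00114846)
  = -18.281014 / -6.769333 ≈ 2.700564

2.701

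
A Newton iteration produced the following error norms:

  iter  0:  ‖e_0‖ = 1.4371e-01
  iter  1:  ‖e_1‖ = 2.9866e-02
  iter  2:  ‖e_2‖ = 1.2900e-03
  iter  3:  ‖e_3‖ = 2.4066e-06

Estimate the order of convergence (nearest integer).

2

Consecutive ratios: ‖e_3‖/‖e_2‖ = 2.4066e-06/1.2900e-03 = 0.00186558, ‖e_2‖/‖e_1‖ = 1.2900e-03/2.9866e-02 = 0.0431929.
p ≈ ln(0.00186558)/ln(0.0431929) = -6.2842/-3.1421 ≈ 2.00.
So the convergence is quadratic (order 2).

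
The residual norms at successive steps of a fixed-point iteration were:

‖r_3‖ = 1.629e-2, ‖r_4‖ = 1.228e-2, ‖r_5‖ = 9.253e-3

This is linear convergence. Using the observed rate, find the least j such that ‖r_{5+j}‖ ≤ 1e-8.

Rate ρ ≈ ‖r_5‖/‖r_4‖ = 9.253e-3/1.228e-2 = 0.7535.
After j more steps, ‖r_{5+j}‖ ≈ 9.253e-3·ρ^j; need ρ^j ≤ 1e-8/9.253e-3 = 1.08073e-06.
j ≥ ln(1.08073e-06)/ln(0.7535) = -13.7379/-0.28303 = 48.539.
So 49 more iterations are needed.

49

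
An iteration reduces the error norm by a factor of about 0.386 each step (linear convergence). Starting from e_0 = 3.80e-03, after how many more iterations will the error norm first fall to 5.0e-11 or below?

After k steps, e_k ≈ 3.80e-03·0.386^k.
Need 0.386^k ≤ 5.0e-11/3.80e-03 = 1.31579e-08.
k ≥ ln(1.31579e-08)/ln(0.386) = -18.1462/-0.95192 = 19.063.
Smallest integer k = 20.

20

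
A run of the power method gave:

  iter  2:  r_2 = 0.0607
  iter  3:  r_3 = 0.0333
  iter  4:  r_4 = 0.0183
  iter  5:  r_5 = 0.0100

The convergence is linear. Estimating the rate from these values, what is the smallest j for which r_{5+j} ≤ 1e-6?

16

Rate ρ ≈ r_5/r_4 = 0.0100/0.0183 = 0.5464.
After j more steps, r_{5+j} ≈ 0.0100·ρ^j; need ρ^j ≤ 1e-6/0.0100 = 0.0001.
j ≥ ln(0.0001)/ln(0.5464) = -9.2103/-0.60440 = 15.239.
So 16 more iterations are needed.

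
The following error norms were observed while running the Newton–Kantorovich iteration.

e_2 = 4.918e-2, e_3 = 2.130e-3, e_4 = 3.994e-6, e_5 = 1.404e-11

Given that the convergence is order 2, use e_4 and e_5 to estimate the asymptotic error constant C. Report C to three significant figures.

C ≈ e_5 / e_4^2
  = 1.404e-11 / (3.994e-6)^2
  = 1.404e-11 / 1.5952e-11 ≈ 0.88014

0.880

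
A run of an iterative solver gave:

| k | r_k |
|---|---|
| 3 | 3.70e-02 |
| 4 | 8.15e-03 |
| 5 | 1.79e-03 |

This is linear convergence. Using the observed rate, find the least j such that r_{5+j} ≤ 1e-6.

5

Rate ρ ≈ r_5/r_4 = 1.79e-03/8.15e-03 = 0.2196.
After j more steps, r_{5+j} ≈ 1.79e-03·ρ^j; need ρ^j ≤ 1e-6/1.79e-03 = 0.000558659.
j ≥ ln(0.000558659)/ln(0.2196) = -7.4900/-1.51595 = 4.941.
So 5 more iterations are needed.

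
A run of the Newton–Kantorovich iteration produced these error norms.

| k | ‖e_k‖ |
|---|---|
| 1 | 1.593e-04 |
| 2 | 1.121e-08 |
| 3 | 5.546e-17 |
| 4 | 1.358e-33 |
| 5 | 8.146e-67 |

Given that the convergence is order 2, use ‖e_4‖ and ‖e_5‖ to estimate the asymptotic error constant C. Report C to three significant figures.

C ≈ ‖e_5‖ / ‖e_4‖^2
  = 8.146e-67 / (1.358e-33)^2
  = 8.146e-67 / 1.84416e-66 ≈ 0.44172

0.442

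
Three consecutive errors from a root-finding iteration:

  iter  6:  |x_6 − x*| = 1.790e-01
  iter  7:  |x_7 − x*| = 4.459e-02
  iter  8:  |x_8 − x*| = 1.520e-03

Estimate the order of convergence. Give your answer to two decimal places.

2.43

p ≈ ln(|x_8 − x*|/|x_7 − x*|) / ln(|x_7 − x*|/|x_6 − x*|)
  = ln(1.520e-03/4.459e-02) / ln(4.459e-02/1.790e-01)
  = ln(0.0340884) / ln(0.249106)
  = -3.37880 / -1.38988 ≈ 2.43100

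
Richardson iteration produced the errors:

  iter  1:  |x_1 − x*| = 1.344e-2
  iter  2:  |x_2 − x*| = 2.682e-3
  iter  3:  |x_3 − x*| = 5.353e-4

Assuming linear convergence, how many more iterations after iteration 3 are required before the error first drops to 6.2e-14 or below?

15

Rate ρ ≈ |x_3 − x*|/|x_2 − x*| = 5.353e-4/2.682e-3 = 0.1996.
After j more steps, |x_{3+j} − x*| ≈ 5.353e-4·ρ^j; need ρ^j ≤ 6.2e-14/5.353e-4 = 1.15823e-10.
j ≥ ln(1.15823e-10)/ln(0.1996) = -22.8790/-1.61144 = 14.198.
So 15 more iterations are needed.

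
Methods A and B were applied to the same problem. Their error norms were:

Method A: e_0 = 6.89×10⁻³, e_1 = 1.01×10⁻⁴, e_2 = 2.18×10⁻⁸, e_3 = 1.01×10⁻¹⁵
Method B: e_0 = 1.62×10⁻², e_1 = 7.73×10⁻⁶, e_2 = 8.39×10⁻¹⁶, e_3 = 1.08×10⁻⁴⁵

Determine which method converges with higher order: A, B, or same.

Method A: p ≈ ln(1.01×10⁻¹⁵/2.18×10⁻⁸)/ln(2.18×10⁻⁸/1.01×10⁻⁴) ≈ 2.00.
Method B: p ≈ ln(1.08×10⁻⁴⁵/8.39×10⁻¹⁶)/ln(8.39×10⁻¹⁶/7.73×10⁻⁶) ≈ 3.00.
Method B has the higher order (≈3.0 vs ≈2.0).

B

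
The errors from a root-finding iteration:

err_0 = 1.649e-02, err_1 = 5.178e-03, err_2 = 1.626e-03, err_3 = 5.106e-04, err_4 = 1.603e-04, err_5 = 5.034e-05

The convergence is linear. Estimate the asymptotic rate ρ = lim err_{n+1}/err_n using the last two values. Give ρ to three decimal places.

0.314

ρ ≈ err_5/err_4 = 5.034e-05/1.603e-04 = 0.31404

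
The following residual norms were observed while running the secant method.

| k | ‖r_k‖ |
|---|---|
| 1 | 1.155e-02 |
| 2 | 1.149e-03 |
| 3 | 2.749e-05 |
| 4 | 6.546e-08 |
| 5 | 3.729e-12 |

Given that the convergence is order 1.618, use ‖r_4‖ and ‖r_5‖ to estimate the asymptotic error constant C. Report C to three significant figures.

C ≈ ‖r_5‖ / ‖r_4‖^1.618
  = 3.729e-12 / (6.546e-08)^1.618
  = 3.729e-12 / 2.3782e-12 ≈ 1.568

1.57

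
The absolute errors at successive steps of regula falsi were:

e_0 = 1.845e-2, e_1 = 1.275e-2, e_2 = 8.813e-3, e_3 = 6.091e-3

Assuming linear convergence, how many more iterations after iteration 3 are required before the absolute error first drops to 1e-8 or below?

Rate ρ ≈ e_3/e_2 = 6.091e-3/8.813e-3 = 0.6911.
After j more steps, e_{3+j} ≈ 6.091e-3·ρ^j; need ρ^j ≤ 1e-8/6.091e-3 = 1.64177e-06.
j ≥ ln(1.64177e-06)/ln(0.6911) = -13.3197/-0.36947 = 36.051.
So 37 more iterations are needed.

37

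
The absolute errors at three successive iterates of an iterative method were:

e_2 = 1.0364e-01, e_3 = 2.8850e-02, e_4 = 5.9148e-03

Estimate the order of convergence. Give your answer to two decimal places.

1.24

p ≈ ln(e_4/e_3) / ln(e_3/e_2)
  = ln(5.9148e-03/2.8850e-02) / ln(2.8850e-02/1.0364e-01)
  = ln(0.205019) / ln(0.278367)
  = -1.58465 / -1.27881 ≈ 1.23916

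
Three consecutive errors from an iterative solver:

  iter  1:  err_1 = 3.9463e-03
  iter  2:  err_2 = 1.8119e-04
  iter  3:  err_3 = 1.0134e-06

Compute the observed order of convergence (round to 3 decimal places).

1.683

p ≈ ln(err_3/err_2) / ln(err_2/err_1)
  = ln(1.0134e-06/1.8119e-04) / ln(1.8119e-04/3.9463e-03)
  = ln(0.00559302) / ln(0.0459139)
  = -5.186236 / -3.080987 ≈ 1.683303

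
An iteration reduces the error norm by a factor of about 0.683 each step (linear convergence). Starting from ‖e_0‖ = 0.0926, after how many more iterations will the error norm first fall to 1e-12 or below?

After k steps, ‖e_k‖ ≈ 0.0926·0.683^k.
Need 0.683^k ≤ 1e-12/0.0926 = 1.07991e-11.
k ≥ ln(1.07991e-11)/ln(0.683) = -25.2516/-0.38126 = 66.232.
Smallest integer k = 67.

67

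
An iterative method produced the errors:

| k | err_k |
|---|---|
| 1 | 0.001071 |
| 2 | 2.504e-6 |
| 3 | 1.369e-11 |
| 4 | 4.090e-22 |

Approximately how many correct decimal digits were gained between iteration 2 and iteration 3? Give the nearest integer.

Digits gained ≈ log₁₀(err_2/err_3) = log₁₀(2.504e-6/1.369e-11) = log₁₀(182907) ≈ 5.262.

5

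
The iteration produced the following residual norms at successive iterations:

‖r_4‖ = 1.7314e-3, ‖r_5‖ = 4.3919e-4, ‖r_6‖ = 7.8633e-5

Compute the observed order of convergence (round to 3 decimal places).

p ≈ ln(‖r_6‖/‖r_5‖) / ln(‖r_5‖/‖r_4‖)
  = ln(7.8633e-5/4.3919e-4) / ln(4.3919e-4/1.7314e-3)
  = ln(0.179041) / ln(0.253662)
  = -1.720140 / -1.371753 ≈ 1.253972

1.254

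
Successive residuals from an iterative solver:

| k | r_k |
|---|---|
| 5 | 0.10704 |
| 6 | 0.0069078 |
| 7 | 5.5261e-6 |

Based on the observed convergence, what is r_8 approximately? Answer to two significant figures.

4.8e-14

First estimate the order: p ≈ ln(r_7/r_6) / ln(r_6/r_5) = ln(5.5261e-6/0.0069078)/ln(0.0069078/0.10704) = ln(0.00079998)/ln(0.0645348) ≈ 2.6020.
Then r_8 ≈ r_7·(r_7/r_6)^p = 5.5261e-6·(0.00079998)^2.6020 = 5.5261e-6·8.74605e-09 ≈ 4.833e-14.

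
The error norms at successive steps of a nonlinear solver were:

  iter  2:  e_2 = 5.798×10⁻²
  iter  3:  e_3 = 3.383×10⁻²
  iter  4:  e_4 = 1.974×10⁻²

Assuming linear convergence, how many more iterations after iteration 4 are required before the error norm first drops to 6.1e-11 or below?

Rate ρ ≈ e_4/e_3 = 1.974×10⁻²/3.383×10⁻² = 0.5835.
After j more steps, e_{4+j} ≈ 1.974×10⁻²·ρ^j; need ρ^j ≤ 6.1e-11/1.974×10⁻² = 3.09017e-09.
j ≥ ln(3.09017e-09)/ln(0.5835) = -19.5950/-0.53871 = 36.374.
So 37 more iterations are needed.

37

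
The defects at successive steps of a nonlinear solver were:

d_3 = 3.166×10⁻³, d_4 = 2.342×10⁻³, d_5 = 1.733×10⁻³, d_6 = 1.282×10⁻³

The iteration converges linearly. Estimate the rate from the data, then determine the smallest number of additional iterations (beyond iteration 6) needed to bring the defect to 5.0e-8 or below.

34

Rate ρ ≈ d_6/d_5 = 1.282×10⁻³/1.733×10⁻³ = 0.7398.
After j more steps, d_{6+j} ≈ 1.282×10⁻³·ρ^j; need ρ^j ≤ 5.0e-8/1.282×10⁻³ = 3.90016e-05.
j ≥ ln(3.90016e-05)/ln(0.7398) = -10.1519/-0.30138 = 33.685.
So 34 more iterations are needed.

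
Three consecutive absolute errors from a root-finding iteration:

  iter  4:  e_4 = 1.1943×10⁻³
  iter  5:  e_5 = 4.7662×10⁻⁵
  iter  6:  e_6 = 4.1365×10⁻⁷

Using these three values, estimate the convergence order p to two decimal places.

1.47

p ≈ ln(e_6/e_5) / ln(e_5/e_4)
  = ln(4.1365×10⁻⁷/4.7662×10⁻⁵) / ln(4.7662×10⁻⁵/1.1943×10⁻³)
  = ln(0.00867882) / ln(0.0399079)
  = -4.74687 / -3.22118 ≈ 1.47364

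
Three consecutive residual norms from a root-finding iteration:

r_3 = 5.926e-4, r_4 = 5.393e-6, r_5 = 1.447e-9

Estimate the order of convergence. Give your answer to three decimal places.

1.750

p ≈ ln(r_5/r_4) / ln(r_4/r_3)
  = ln(1.447e-9/5.393e-6) / ln(5.393e-6/5.926e-4)
  = ln(0.000268311) / ln(0.00910057)
  = -8.223364 / -4.699418 ≈ 1.749869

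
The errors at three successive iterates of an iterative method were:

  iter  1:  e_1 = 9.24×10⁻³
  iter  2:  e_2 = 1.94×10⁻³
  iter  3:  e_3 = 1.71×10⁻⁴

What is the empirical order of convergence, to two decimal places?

p ≈ ln(e_3/e_2) / ln(e_2/e_1)
  = ln(1.71×10⁻⁴/1.94×10⁻³) / ln(1.94×10⁻³/9.24×10⁻³)
  = ln(0.0881443) / ln(0.209957)
  = -2.42878 / -1.56085 ≈ 1.55606

1.56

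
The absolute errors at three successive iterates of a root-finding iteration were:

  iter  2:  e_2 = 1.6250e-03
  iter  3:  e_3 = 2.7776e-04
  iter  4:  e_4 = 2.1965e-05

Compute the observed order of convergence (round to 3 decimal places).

p ≈ ln(e_4/e_3) / ln(e_3/e_2)
  = ln(2.1965e-05/2.7776e-04) / ln(2.7776e-04/1.6250e-03)
  = ln(0.0790791) / ln(0.170929)
  = -2.537307 / -1.766507 ≈ 1.436341

1.436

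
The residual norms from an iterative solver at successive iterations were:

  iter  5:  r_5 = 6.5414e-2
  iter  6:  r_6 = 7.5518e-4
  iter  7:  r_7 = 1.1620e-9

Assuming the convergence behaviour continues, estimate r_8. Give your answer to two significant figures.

4.2e-27

First estimate the order: p ≈ ln(r_7/r_6) / ln(r_6/r_5) = ln(1.1620e-9/7.5518e-4)/ln(7.5518e-4/6.5414e-2) = ln(1.53871e-06)/ln(0.0115446) ≈ 3.0000.
Then r_8 ≈ r_7·(r_7/r_6)^p = 1.1620e-9·(1.53871e-06)^3.0000 = 1.1620e-9·3.64309e-18 ≈ 4.233e-27.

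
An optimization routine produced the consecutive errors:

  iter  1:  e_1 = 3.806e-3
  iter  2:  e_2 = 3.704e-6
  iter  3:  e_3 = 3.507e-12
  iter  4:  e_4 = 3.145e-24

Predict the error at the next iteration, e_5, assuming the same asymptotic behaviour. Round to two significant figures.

First estimate the order: p ≈ ln(e_4/e_3) / ln(e_3/e_2) = ln(3.145e-24/3.507e-12)/ln(3.507e-12/3.704e-6) = ln(8.96778e-13)/ln(9.46814e-07) ≈ 2.0000.
Then e_5 ≈ e_4·(e_4/e_3)^p = 3.145e-24·(8.96778e-13)^2.0000 = 3.145e-24·8.04211e-25 ≈ 2.529e-48.

2.5e-48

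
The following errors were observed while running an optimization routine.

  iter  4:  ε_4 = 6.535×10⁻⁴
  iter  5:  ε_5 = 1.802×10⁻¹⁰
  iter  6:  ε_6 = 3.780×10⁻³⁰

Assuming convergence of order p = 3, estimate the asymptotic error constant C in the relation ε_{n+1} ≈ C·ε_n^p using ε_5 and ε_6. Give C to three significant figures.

C ≈ ε_6 / ε_5^3
  = 3.780×10⁻³⁰ / (1.802×10⁻¹⁰)^3
  = 3.780×10⁻³⁰ / 5.85146e-30 ≈ 0.64599

0.646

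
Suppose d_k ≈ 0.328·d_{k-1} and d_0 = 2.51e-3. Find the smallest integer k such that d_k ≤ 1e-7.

10

After k steps, d_k ≈ 2.51e-3·0.328^k.
Need 0.328^k ≤ 1e-7/2.51e-3 = 3.98406e-05.
k ≥ ln(3.98406e-05)/ln(0.328) = -10.1306/-1.11474 = 9.088.
Smallest integer k = 10.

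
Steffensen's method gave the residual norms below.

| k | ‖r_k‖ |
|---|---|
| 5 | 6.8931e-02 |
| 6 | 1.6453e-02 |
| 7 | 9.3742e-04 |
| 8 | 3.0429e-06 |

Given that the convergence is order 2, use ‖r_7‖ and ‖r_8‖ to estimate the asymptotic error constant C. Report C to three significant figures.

C ≈ ‖r_8‖ / ‖r_7‖^2
  = 3.0429e-06 / (9.3742e-04)^2
  = 3.0429e-06 / 8.78756e-07 ≈ 3.4627

3.46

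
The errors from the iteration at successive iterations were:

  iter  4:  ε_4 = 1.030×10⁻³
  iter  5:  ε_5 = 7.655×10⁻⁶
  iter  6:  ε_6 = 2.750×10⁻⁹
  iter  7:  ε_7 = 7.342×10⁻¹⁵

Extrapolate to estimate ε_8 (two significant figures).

7.0e-24

First estimate the order: p ≈ ln(ε_7/ε_6) / ln(ε_6/ε_5) = ln(7.342×10⁻¹⁵/2.750×10⁻⁹)/ln(2.750×10⁻⁹/7.655×10⁻⁶) = ln(2.66982e-06)/ln(0.000359242) ≈ 1.6180.
Then ε_8 ≈ ε_7·(ε_7/ε_6)^p = 7.342×10⁻¹⁵·(2.66982e-06)^1.6180 = 7.342×10⁻¹⁵·9.59506e-10 ≈ 7.045e-24.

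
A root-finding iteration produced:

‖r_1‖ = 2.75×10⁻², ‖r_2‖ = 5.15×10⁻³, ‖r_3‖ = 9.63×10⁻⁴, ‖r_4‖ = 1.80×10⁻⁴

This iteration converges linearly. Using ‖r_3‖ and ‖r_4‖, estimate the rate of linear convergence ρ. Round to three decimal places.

ρ ≈ ‖r_4‖/‖r_3‖ = 1.80×10⁻⁴/9.63×10⁻⁴ = 0.18692

0.187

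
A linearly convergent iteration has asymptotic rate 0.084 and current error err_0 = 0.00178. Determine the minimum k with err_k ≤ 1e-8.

After k steps, err_k ≈ 0.00178·0.084^k.
Need 0.084^k ≤ 1e-8/0.00178 = 5.61798e-06.
k ≥ ln(5.61798e-06)/ln(0.084) = -12.0895/-2.47694 = 4.881.
Smallest integer k = 5.

5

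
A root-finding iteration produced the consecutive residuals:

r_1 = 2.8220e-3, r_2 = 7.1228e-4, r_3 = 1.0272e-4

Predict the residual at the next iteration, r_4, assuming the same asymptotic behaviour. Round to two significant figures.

6.7e-6

First estimate the order: p ≈ ln(r_3/r_2) / ln(r_2/r_1) = ln(1.0272e-4/7.1228e-4)/ln(7.1228e-4/2.8220e-3) = ln(0.144213)/ln(0.252403) ≈ 1.4066.
Then r_4 ≈ r_3·(r_3/r_2)^p = 1.0272e-4·(0.144213)^1.4066 = 1.0272e-4·0.0656229 ≈ 6.741e-06.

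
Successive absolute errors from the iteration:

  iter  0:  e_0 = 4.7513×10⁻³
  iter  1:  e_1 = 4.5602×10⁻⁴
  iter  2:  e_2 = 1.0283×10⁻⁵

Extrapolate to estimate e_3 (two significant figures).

First estimate the order: p ≈ ln(e_2/e_1) / ln(e_1/e_0) = ln(1.0283×10⁻⁵/4.5602×10⁻⁴)/ln(4.5602×10⁻⁴/4.7513×10⁻³) = ln(0.0225494)/ln(0.0959779) ≈ 1.6180.
Then e_3 ≈ e_2·(e_2/e_1)^p = 1.0283×10⁻⁵·(0.0225494)^1.6180 = 1.0283×10⁻⁵·0.00216457 ≈ 2.226e-08.

2.2e-8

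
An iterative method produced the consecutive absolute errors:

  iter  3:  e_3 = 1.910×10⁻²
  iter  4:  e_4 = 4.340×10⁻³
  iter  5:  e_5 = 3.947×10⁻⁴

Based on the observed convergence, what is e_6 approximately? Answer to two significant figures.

First estimate the order: p ≈ ln(e_5/e_4) / ln(e_4/e_3) = ln(3.947×10⁻⁴/4.340×10⁻³)/ln(4.340×10⁻³/1.910×10⁻²) = ln(0.0909447)/ln(0.227225) ≈ 1.6180.
Then e_6 ≈ e_5·(e_5/e_4)^p = 3.947×10⁻⁴·(0.0909447)^1.6180 = 3.947×10⁻⁴·0.0206682 ≈ 8.158e-06.

8.2e-6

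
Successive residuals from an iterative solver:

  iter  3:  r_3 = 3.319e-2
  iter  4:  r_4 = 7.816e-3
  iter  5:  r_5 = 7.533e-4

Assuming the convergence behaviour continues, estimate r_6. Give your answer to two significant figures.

First estimate the order: p ≈ ln(r_5/r_4) / ln(r_4/r_3) = ln(7.533e-4/7.816e-3)/ln(7.816e-3/3.319e-2) = ln(0.0963792)/ln(0.235493) ≈ 1.6178.
Then r_6 ≈ r_5·(r_5/r_4)^p = 7.533e-4·(0.0963792)^1.6178 = 7.533e-4·0.0227137 ≈ 1.711e-05.

1.7e-5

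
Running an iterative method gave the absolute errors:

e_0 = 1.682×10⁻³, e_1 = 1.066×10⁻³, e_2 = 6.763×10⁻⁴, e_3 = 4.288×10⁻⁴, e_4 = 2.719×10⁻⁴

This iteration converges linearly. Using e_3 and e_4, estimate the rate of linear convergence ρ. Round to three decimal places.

ρ ≈ e_4/e_3 = 2.719×10⁻⁴/4.288×10⁻⁴ = 0.63410

0.634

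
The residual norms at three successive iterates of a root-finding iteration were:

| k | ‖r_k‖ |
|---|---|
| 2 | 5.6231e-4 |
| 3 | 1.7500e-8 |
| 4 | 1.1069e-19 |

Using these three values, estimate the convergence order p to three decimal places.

p ≈ ln(‖r_4‖/‖r_3‖) / ln(‖r_3‖/‖r_2‖)
  = ln(1.1069e-19/1.7500e-8) / ln(1.7500e-8/5.6231e-4)
  = ln(6.32514e-12) / ln(3.11216e-05)
  = -25.786489 / -10.377608 ≈ 2.484820

2.485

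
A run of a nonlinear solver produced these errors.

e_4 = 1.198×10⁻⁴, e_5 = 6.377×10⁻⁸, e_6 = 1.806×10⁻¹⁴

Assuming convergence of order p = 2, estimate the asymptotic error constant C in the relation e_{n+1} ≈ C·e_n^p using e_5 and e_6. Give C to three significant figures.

C ≈ e_6 / e_5^2
  = 1.806×10⁻¹⁴ / (6.377×10⁻⁸)^2
  = 1.806×10⁻¹⁴ / 4.06661e-15 ≈ 4.441

4.44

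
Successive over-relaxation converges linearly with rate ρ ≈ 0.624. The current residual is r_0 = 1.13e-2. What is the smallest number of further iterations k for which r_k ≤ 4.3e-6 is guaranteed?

After k steps, r_k ≈ 1.13e-2·0.624^k.
Need 0.624^k ≤ 4.3e-6/1.13e-2 = 0.000380531.
k ≥ ln(0.000380531)/ln(0.624) = -7.8739/-0.47160 = 16.696.
Smallest integer k = 17.

17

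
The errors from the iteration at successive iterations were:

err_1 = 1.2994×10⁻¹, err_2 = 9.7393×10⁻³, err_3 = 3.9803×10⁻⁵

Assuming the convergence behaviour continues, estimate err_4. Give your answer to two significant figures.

3.4e-10

First estimate the order: p ≈ ln(err_3/err_2) / ln(err_2/err_1) = ln(3.9803×10⁻⁵/9.7393×10⁻³)/ln(9.7393×10⁻³/1.2994×10⁻¹) = ln(0.00408684)/ln(0.0749523) ≈ 2.1228.
Then err_4 ≈ err_3·(err_3/err_2)^p = 3.9803×10⁻⁵·(0.00408684)^2.1228 = 3.9803×10⁻⁵·8.50068e-06 ≈ 3.384e-10.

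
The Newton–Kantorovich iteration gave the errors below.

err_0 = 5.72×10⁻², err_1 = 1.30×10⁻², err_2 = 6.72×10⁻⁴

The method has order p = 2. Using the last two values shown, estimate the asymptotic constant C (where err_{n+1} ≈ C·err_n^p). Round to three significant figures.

3.98

C ≈ err_2 / err_1^2
  = 6.72×10⁻⁴ / (1.30×10⁻²)^2
  = 6.72×10⁻⁴ / 0.000169 ≈ 3.9763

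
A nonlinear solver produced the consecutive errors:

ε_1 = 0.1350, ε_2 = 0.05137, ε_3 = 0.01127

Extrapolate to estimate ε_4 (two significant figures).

First estimate the order: p ≈ ln(ε_3/ε_2) / ln(ε_2/ε_1) = ln(0.01127/0.05137)/ln(0.05137/0.1350) = ln(0.219389)/ln(0.380519) ≈ 1.5699.
Then ε_4 ≈ ε_3·(ε_3/ε_2)^p = 0.01127·(0.219389)^1.5699 = 0.01127·0.0924215 ≈ 0.001042.

1.0e-3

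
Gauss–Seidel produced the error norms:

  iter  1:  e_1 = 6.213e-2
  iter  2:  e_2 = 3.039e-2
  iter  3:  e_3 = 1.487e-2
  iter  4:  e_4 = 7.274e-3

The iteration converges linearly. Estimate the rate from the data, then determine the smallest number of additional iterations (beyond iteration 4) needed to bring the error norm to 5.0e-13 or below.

Rate ρ ≈ e_4/e_3 = 7.274e-3/1.487e-2 = 0.4892.
After j more steps, e_{4+j} ≈ 7.274e-3·ρ^j; need ρ^j ≤ 5.0e-13/7.274e-3 = 6.8738e-11.
j ≥ ln(6.8738e-11)/ln(0.4892) = -23.4007/-0.71498 = 32.729.
So 33 more iterations are needed.

33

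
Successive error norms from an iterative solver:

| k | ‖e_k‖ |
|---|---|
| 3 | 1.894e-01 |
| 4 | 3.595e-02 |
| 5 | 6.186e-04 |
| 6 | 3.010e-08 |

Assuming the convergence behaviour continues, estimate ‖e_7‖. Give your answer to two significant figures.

First estimate the order: p ≈ ln(‖e_6‖/‖e_5‖) / ln(‖e_5‖/‖e_4‖) = ln(3.010e-08/6.186e-04)/ln(6.186e-04/3.595e-02) = ln(4.86583e-05)/ln(0.0172072) ≈ 2.4445.
Then ‖e_7‖ ≈ ‖e_6‖·(‖e_6‖/‖e_5‖)^p = 3.010e-08·(4.86583e-05)^2.4445 = 3.010e-08·2.86586e-11 ≈ 8.626e-19.

8.6e-19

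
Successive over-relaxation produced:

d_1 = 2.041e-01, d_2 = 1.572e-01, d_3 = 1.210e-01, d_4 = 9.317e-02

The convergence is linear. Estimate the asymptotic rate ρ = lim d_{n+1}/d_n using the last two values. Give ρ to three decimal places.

ρ ≈ d_4/d_3 = 9.317e-02/1.210e-01 = 0.77000

0.770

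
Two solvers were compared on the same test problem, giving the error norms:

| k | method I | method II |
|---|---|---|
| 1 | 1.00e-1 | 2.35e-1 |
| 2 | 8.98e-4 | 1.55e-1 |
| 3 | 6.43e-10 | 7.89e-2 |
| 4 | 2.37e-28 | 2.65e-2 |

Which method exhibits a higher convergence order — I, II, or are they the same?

I

Method I: p ≈ ln(2.37e-28/6.43e-10)/ln(6.43e-10/8.98e-4) ≈ 3.00.
Method II: p ≈ ln(2.65e-2/7.89e-2)/ln(7.89e-2/1.55e-1) ≈ 1.62.
Method I has the higher order (≈3.0 vs ≈1.6).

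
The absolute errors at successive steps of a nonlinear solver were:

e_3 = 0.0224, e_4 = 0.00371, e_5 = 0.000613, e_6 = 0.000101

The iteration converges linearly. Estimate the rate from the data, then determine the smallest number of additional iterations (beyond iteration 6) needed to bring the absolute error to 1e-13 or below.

Rate ρ ≈ e_6/e_5 = 0.000101/0.000613 = 0.1648.
After j more steps, e_{6+j} ≈ 0.000101·ρ^j; need ρ^j ≤ 1e-13/0.000101 = 9.90099e-10.
j ≥ ln(9.90099e-10)/ln(0.1648) = -20.7332/-1.80302 = 11.499.
So 12 more iterations are needed.

12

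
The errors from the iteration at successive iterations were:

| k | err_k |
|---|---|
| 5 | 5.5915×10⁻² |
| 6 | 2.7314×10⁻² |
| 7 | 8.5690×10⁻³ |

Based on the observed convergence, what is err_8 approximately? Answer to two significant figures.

1.3e-3

First estimate the order: p ≈ ln(err_7/err_6) / ln(err_6/err_5) = ln(8.5690×10⁻³/2.7314×10⁻²)/ln(2.7314×10⁻²/5.5915×10⁻²) = ln(0.313722)/ln(0.488491) ≈ 1.6181.
Then err_8 ≈ err_7·(err_7/err_6)^p = 8.5690×10⁻³·(0.313722)^1.6181 = 8.5690×10⁻³·0.153236 ≈ 0.001313.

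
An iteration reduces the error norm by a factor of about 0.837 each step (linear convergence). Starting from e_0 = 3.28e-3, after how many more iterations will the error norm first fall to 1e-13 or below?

137

After k steps, e_k ≈ 3.28e-3·0.837^k.
Need 0.837^k ≤ 1e-13/3.28e-3 = 3.04878e-11.
k ≥ ln(3.04878e-11)/ln(0.837) = -24.2137/-0.17793 = 136.086.
Smallest integer k = 137.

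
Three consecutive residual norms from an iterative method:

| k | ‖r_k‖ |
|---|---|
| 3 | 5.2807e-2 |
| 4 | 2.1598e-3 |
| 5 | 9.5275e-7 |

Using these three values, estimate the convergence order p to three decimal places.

2.417

p ≈ ln(‖r_5‖/‖r_4‖) / ln(‖r_4‖/‖r_3‖)
  = ln(9.5275e-7/2.1598e-3) / ln(2.1598e-3/5.2807e-2)
  = ln(0.000441129) / ln(0.0408999)
  = -7.726173 / -3.196628 ≈ 2.416976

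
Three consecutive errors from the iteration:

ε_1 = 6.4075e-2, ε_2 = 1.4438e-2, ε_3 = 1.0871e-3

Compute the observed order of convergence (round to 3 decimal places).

p ≈ ln(ε_3/ε_2) / ln(ε_2/ε_1)
  = ln(1.0871e-3/1.4438e-2) / ln(1.4438e-2/6.4075e-2)
  = ln(0.0752944) / ln(0.22533)
  = -2.586350 / -1.490189 ≈ 1.735585

1.736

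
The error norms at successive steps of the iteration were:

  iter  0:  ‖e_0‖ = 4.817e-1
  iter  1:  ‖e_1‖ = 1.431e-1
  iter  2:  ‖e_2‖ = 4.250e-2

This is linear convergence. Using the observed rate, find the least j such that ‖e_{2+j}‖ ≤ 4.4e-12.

19

Rate ρ ≈ ‖e_2‖/‖e_1‖ = 4.250e-2/1.431e-1 = 0.2970.
After j more steps, ‖e_{2+j}‖ ≈ 4.250e-2·ρ^j; need ρ^j ≤ 4.4e-12/4.250e-2 = 1.03529e-10.
j ≥ ln(1.03529e-10)/ln(0.2970) = -22.9912/-1.21402 = 18.938.
So 19 more iterations are needed.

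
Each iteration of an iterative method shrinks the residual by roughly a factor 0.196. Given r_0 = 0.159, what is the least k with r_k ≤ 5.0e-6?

7

After k steps, r_k ≈ 0.159·0.196^k.
Need 0.196^k ≤ 5.0e-6/0.159 = 3.14465e-05.
k ≥ ln(3.14465e-05)/ln(0.196) = -10.3672/-1.62964 = 6.362.
Smallest integer k = 7.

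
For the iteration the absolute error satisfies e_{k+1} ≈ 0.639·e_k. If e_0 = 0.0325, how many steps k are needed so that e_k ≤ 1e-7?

After k steps, e_k ≈ 0.0325·0.639^k.
Need 0.639^k ≤ 1e-7/0.0325 = 3.07692e-06.
k ≥ ln(3.07692e-06)/ln(0.639) = -12.6916/-0.44785 = 28.339.
Smallest integer k = 29.

29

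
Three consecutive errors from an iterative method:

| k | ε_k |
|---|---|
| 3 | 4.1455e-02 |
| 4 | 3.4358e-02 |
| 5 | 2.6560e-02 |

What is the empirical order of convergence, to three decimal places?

1.371

p ≈ ln(ε_5/ε_4) / ln(ε_4/ε_3)
  = ln(2.6560e-02/3.4358e-02) / ln(3.4358e-02/4.1455e-02)
  = ln(0.773037) / ln(0.828802)
  = -0.257428 / -0.187774 ≈ 1.370946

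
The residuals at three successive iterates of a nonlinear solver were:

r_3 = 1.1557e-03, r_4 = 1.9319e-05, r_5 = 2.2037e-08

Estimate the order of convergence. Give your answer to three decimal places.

p ≈ ln(r_5/r_4) / ln(r_4/r_3)
  = ln(2.2037e-08/1.9319e-05) / ln(1.9319e-05/1.1557e-03)
  = ln(0.00114069) / ln(0.0167163)
  = -6.776122 / -4.091371 ≈ 1.656198

1.656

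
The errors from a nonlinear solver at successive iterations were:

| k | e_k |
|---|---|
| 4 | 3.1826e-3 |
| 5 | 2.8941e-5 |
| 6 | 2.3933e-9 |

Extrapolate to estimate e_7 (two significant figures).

1.6e-17

First estimate the order: p ≈ ln(e_6/e_5) / ln(e_5/e_4) = ln(2.3933e-9/2.8941e-5)/ln(2.8941e-5/3.1826e-3) = ln(8.26958e-05)/ln(0.00909351) ≈ 2.0000.
Then e_7 ≈ e_6·(e_6/e_5)^p = 2.3933e-9·(8.26958e-05)^2.0000 = 2.3933e-9·6.8386e-09 ≈ 1.637e-17.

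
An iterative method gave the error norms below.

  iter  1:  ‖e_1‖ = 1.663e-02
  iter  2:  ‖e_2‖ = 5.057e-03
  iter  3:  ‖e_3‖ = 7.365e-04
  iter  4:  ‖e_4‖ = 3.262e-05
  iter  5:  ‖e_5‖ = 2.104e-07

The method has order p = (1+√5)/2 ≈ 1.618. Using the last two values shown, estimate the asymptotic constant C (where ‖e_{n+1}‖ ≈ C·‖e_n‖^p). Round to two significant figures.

3.8

C ≈ ‖e_5‖ / ‖e_4‖^1.618
  = 2.104e-07 / (3.262e-05)^1.618
  = 2.104e-07 / 5.50576e-08 ≈ 3.8215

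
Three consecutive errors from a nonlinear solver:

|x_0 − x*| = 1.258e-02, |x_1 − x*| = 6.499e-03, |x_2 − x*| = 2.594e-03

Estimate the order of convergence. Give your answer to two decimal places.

p ≈ ln(|x_2 − x*|/|x_1 − x*|) / ln(|x_1 − x*|/|x_0 − x*|)
  = ln(2.594e-03/6.499e-03) / ln(6.499e-03/1.258e-02)
  = ln(0.399138) / ln(0.516614)
  = -0.91845 / -0.66046 ≈ 1.39062

1.39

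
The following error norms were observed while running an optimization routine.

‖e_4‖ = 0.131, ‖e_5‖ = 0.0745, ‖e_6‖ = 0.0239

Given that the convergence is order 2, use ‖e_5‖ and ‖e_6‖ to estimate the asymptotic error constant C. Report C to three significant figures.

C ≈ ‖e_6‖ / ‖e_5‖^2
  = 0.0239 / (0.0745)^2
  = 0.0239 / 0.00555025 ≈ 4.3061

4.31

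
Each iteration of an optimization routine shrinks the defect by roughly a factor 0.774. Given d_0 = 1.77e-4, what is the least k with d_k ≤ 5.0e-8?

After k steps, d_k ≈ 1.77e-4·0.774^k.
Need 0.774^k ≤ 5.0e-8/1.77e-4 = 0.000282486.
k ≥ ln(0.000282486)/ln(0.774) = -8.1719/-0.25618 = 31.899.
Smallest integer k = 32.

32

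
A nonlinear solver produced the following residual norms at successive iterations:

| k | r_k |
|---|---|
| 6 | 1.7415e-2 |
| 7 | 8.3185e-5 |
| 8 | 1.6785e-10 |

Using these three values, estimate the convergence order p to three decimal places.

2.454

p ≈ ln(r_8/r_7) / ln(r_7/r_6)
  = ln(1.6785e-10/8.3185e-5) / ln(8.3185e-5/1.7415e-2)
  = ln(2.01779e-06) / ln(0.00477663)
  = -13.113508 / -5.344020 ≈ 2.453866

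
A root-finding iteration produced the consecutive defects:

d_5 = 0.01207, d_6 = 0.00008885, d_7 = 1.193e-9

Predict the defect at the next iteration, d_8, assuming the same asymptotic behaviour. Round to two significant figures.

8.9e-21

First estimate the order: p ≈ ln(d_7/d_6) / ln(d_6/d_5) = ln(1.193e-9/0.00008885)/ln(0.00008885/0.01207) = ln(1.34271e-05)/ln(0.00736123) ≈ 2.2841.
Then d_8 ≈ d_7·(d_7/d_6)^p = 1.193e-9·(1.34271e-05)^2.2841 = 1.193e-9·7.44431e-12 ≈ 8.881e-21.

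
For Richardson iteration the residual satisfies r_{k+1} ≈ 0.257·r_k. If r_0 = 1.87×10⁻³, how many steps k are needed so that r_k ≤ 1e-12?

After k steps, r_k ≈ 1.87×10⁻³·0.257^k.
Need 0.257^k ≤ 1e-12/1.87×10⁻³ = 5.34759e-10.
k ≥ ln(5.34759e-10)/ln(0.257) = -21.3492/-1.35868 = 15.713.
Smallest integer k = 16.

16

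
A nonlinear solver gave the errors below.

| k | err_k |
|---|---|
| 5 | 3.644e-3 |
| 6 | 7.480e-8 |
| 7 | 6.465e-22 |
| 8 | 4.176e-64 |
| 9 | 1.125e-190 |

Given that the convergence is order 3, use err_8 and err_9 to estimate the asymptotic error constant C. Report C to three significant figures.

C ≈ err_9 / err_8^3
  = 1.125e-190 / (4.176e-64)^3
  = 1.125e-190 / 7.28252e-191 ≈ 1.5448

1.54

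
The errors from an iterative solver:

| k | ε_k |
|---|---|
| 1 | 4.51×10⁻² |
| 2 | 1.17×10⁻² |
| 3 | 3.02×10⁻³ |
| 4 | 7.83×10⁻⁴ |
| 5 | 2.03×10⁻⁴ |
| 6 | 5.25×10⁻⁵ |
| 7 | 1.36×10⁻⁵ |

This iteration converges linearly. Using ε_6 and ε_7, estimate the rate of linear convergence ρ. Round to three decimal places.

ρ ≈ ε_7/ε_6 = 1.36×10⁻⁵/5.25×10⁻⁵ = 0.25905

0.259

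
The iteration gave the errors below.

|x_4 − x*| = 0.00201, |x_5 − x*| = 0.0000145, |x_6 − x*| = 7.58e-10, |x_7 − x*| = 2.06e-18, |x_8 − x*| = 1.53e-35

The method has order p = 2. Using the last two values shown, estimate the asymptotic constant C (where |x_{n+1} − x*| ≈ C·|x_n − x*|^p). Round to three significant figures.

3.61

C ≈ |x_8 − x*| / |x_7 − x*|^2
  = 1.53e-35 / (2.06e-18)^2
  = 1.53e-35 / 4.2436e-36 ≈ 3.6054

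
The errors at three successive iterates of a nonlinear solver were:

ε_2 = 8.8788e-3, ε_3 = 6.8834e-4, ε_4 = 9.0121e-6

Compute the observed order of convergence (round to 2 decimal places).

p ≈ ln(ε_4/ε_3) / ln(ε_3/ε_2)
  = ln(9.0121e-6/6.8834e-4) / ln(6.8834e-4/8.8788e-3)
  = ln(0.0130925) / ln(0.0775262)
  = -4.33572 / -2.55714 ≈ 1.69553

1.70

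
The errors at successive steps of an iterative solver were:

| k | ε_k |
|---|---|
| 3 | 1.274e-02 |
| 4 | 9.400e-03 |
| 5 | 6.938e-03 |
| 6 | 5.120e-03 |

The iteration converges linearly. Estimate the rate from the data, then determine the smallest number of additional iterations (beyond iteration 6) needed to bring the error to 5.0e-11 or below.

61

Rate ρ ≈ ε_6/ε_5 = 5.120e-03/6.938e-03 = 0.7380.
After j more steps, ε_{6+j} ≈ 5.120e-03·ρ^j; need ρ^j ≤ 5.0e-11/5.120e-03 = 9.76562e-09.
j ≥ ln(9.76562e-09)/ln(0.7380) = -18.4444/-0.30381 = 60.710.
So 61 more iterations are needed.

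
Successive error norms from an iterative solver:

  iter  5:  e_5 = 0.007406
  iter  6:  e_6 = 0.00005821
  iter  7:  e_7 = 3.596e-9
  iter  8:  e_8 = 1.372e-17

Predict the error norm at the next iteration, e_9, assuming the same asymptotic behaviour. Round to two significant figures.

2.0e-34

First estimate the order: p ≈ ln(e_8/e_7) / ln(e_7/e_6) = ln(1.372e-17/3.596e-9)/ln(3.596e-9/0.00005821) = ln(3.81535e-09)/ln(6.17763e-05) ≈ 2.0000.
Then e_9 ≈ e_8·(e_8/e_7)^p = 1.372e-17·(3.81535e-09)^2.0000 = 1.372e-17·1.45569e-17 ≈ 1.997e-34.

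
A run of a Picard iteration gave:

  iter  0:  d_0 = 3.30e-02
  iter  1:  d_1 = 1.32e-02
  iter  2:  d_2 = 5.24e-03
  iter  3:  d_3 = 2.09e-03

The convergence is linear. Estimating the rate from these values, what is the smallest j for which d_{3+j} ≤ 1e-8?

14

Rate ρ ≈ d_3/d_2 = 2.09e-03/5.24e-03 = 0.3989.
After j more steps, d_{3+j} ≈ 2.09e-03·ρ^j; need ρ^j ≤ 1e-8/2.09e-03 = 4.78469e-06.
j ≥ ln(4.78469e-06)/ln(0.3989) = -12.2501/-0.91904 = 13.329.
So 14 more iterations are needed.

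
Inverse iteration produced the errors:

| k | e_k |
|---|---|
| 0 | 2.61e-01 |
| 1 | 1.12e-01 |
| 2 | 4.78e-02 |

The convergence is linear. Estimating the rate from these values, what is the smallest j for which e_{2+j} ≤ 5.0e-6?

11

Rate ρ ≈ e_2/e_1 = 4.78e-02/1.12e-01 = 0.4268.
After j more steps, e_{2+j} ≈ 4.78e-02·ρ^j; need ρ^j ≤ 5.0e-6/4.78e-02 = 0.000104603.
j ≥ ln(0.000104603)/ln(0.4268) = -9.1653/-0.85144 = 10.764.
So 11 more iterations are needed.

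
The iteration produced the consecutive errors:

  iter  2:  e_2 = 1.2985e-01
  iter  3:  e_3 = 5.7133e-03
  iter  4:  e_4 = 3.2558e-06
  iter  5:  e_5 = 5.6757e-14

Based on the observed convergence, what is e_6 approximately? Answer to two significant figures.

First estimate the order: p ≈ ln(e_5/e_4) / ln(e_4/e_3) = ln(5.6757e-14/3.2558e-06)/ln(3.2558e-06/5.7133e-03) = ln(1.74326e-08)/ln(0.000569863) ≈ 2.3915.
Then e_6 ≈ e_5·(e_5/e_4)^p = 5.6757e-14·(1.74326e-08)^2.3915 = 5.6757e-14·2.78752e-19 ≈ 1.582e-32.

1.6e-32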